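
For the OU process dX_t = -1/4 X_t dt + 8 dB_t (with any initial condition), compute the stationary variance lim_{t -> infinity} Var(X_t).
lim Var(X_t) = 128

The OU SDE dX = -theta X dt + sigma dB admits the integrating factor exp(theta t): d(exp(theta t) X_t) = sigma exp(theta t) dB_t. Integrating from 0 to t gives X_t = x_0 * exp(-theta t) + sigma * int_0^t exp(-theta (t-s)) dB_s for any initial x_0. The Itô integral has variance (by the Itô isometry) sigma^2 * int_0^t exp(-2 theta (t - s)) ds = sigma^2 * (1 - exp(-2 theta t)) / (2 theta), independent of x_0.
With theta = 1/4, sigma = 8:
  Var(X_t) = (8)^2 * (1 - exp(-2*1/4 t)) / (2 * 1/4) = 128 - 128*exp(-t/2).
As t -> infinity, exp(-2*1/4 t) -> 0, so the stationary variance is sigma^2 / (2 theta) = 128.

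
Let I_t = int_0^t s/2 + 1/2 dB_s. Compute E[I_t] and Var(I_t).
E[I_t] = 0; Var(I_t) = t*(t^2 + 3*t + 3)/12

The Itô integral of a deterministic integrand f(s) has mean 0 because each increment f(s) * (B_{s+ds} - B_s) has mean 0. By the Itô isometry:
  Var( int_0^t f(s) dB_s ) = E[ (int_0^t f(s) dB_s)^2 ] = int_0^t f(s)^2 ds.
Here f(s) = s/2 + 1/2, so f(s)^2 = (s + 1)^2/4. Integrate:
  int_0^t ((s + 1)^2/4) ds = t*(t^2 + 3*t + 3)/12.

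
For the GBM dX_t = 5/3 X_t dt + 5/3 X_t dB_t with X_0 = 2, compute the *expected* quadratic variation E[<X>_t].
E[<X>_t] = 20*exp(55*t/9)/11 - 20/11

<X>_t = int_0^t ((5/3) * X_s)^2 ds. Taking expectation inside the integral: E[<X>_t] = (5/3)^2 * int_0^t E[X_s^2] ds. For GBM, E[X_s^2] = x_0^2 * exp((2 mu + sigma^2) s). Integrating:
  E[<X>_t] = (5/3)^2 * 2^2 * (exp((2*(5/3) + (5/3)^2) t) - 1) / (2*(5/3) + (5/3)^2)
           = (5/3)^2 * 2^2 * (exp((55/9) t) - 1) / (55/9) = 20*exp(55*t/9)/11 - 20/11.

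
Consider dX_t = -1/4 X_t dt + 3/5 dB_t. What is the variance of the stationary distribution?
lim Var(X_t) = 18/25

The OU SDE dX = -theta X dt + sigma dB admits the integrating factor exp(theta t): d(exp(theta t) X_t) = sigma exp(theta t) dB_t. Integrating from 0 to t gives X_t = x_0 * exp(-theta t) + sigma * int_0^t exp(-theta (t-s)) dB_s for any initial x_0. The Itô integral has variance (by the Itô isometry) sigma^2 * int_0^t exp(-2 theta (t - s)) ds = sigma^2 * (1 - exp(-2 theta t)) / (2 theta), independent of x_0.
With theta = 1/4, sigma = 3/5:
  Var(X_t) = (3/5)^2 * (1 - exp(-2*1/4 t)) / (2 * 1/4) = 18/25 - 18*exp(-t/2)/25.
As t -> infinity, exp(-2*1/4 t) -> 0, so the stationary variance is sigma^2 / (2 theta) = 18/25.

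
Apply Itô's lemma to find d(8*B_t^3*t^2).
d(8*B_t^3*t^2) = (8*B_t*t*(2*B_t^2 + 3*t)) dt + (24*B_t^2*t^2) dB_t

Itô's formula for f(t, x): d f(t, B_t) = (f_t + (1/2) f_xx) dt + f_x dB_t. Compute partials of f(t, x) = 8*t^2*x^3:
  f_t(t,x)  = 16*t*x^3
  f_x(t,x)  = 24*t^2*x^2
  f_xx(t,x) = 48*t^2*x
Assemble drift = f_t + (1/2) f_xx = 8*t*x*(3*t + 2*x^2) and diffusion = f_x = 24*t^2*x^2. Substituting x = B_t:
  d(8*B_t^3*t^2) = (8*B_t*t*(2*B_t^2 + 3*t)) dt + (24*B_t^2*t^2) dB_t.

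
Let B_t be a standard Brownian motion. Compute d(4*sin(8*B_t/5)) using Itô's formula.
d(4*sin(8*B_t/5)) = (-128*sin(8*B_t/5)/25) dt + (32*cos(8*B_t/5)/5) dB_t

Itô's formula for f(B_t) gives d f(B_t) = f'(B_t) dB_t + (1/2) f''(B_t) dt. Compute derivatives of f(x) = 4*sin(8*x/5):
  f'(x)  = 32*cos(8*x/5)/5
  f''(x) = -256*sin(8*x/5)/25
Substitute x = B_t and multiply the f'' term by 1/2:
  drift     = (1/2) * (-256*sin(8*x/5)/25) evaluated at B_t = -128*sin(8*B_t/5)/25
  diffusion = (32*cos(8*x/5)/5) evaluated at B_t = 32*cos(8*B_t/5)/5
Therefore d(4*sin(8*B_t/5)) = (-128*sin(8*B_t/5)/25) dt + (32*cos(8*B_t/5)/5) dB_t.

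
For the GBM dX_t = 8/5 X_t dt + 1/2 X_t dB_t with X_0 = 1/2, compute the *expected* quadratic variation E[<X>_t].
E[<X>_t] = 5*exp(69*t/20)/276 - 5/276

<X>_t = int_0^t ((1/2) * X_s)^2 ds. Taking expectation inside the integral: E[<X>_t] = (1/2)^2 * int_0^t E[X_s^2] ds. For GBM, E[X_s^2] = x_0^2 * exp((2 mu + sigma^2) s). Integrating:
  E[<X>_t] = (1/2)^2 * (1/2)^2 * (exp((2*(8/5) + (1/2)^2) t) - 1) / (2*(8/5) + (1/2)^2)
           = (1/2)^2 * (1/2)^2 * (exp((69/20) t) - 1) / (69/20) = 5*exp(69*t/20)/276 - 5/276.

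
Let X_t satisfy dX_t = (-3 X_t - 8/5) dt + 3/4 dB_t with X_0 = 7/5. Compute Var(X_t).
Var(X_t) = 3/32 - 3*exp(-6*t)/32

The variance V(t) = Var(X_t) satisfies V'(t) = 2 a V(t) + c^2 with V(0) = 0 (drift coefficient is linear in X, diffusion is constant). With a = -3, c = 3/4, the solution is
  V(t) = (c^2 / (2 a)) * (exp(2 a t) - 1)
       = ((3/4)^2 / (2*(-3))) * (exp((-6) t) - 1)
       = 3/32 - 3*exp(-6*t)/32.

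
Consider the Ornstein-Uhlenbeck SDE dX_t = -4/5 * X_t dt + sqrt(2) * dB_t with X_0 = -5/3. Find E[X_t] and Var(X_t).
E[X_t] = -5*exp(-4*t/5)/3; Var(X_t) = 5/4 - 5*exp(-8*t/5)/4

The OU SDE dX = -theta X dt + sigma dB admits the integrating factor exp(theta t): d(exp(theta t) X_t) = sigma exp(theta t) dB_t. Integrating from 0 to t:
  X_t = x_0 * exp(-theta t) + sigma * int_0^t exp(-theta (t-s)) dB_s.
The Itô integral has mean 0 and (by the Itô isometry) variance sigma^2 * int_0^t exp(-2 theta (t - s)) ds = sigma^2 * (1 - exp(-2 theta t)) / (2 theta).
With theta = 4/5, sigma = sqrt(2), x_0 = -5/3:
  E[X_t] = -5/3 * exp(-4/5 t) = -5*exp(-4*t/5)/3
  Var(X_t) = (sqrt(2))^2 * (1 - exp(-2*4/5 t)) / (2 * 4/5) = 5/4 - 5*exp(-8*t/5)/4.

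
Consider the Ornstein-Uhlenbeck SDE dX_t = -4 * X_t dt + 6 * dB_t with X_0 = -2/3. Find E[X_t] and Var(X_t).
E[X_t] = -2*exp(-4*t)/3; Var(X_t) = 9/2 - 9*exp(-8*t)/2

The OU SDE dX = -theta X dt + sigma dB admits the integrating factor exp(theta t): d(exp(theta t) X_t) = sigma exp(theta t) dB_t. Integrating from 0 to t:
  X_t = x_0 * exp(-theta t) + sigma * int_0^t exp(-theta (t-s)) dB_s.
The Itô integral has mean 0 and (by the Itô isometry) variance sigma^2 * int_0^t exp(-2 theta (t - s)) ds = sigma^2 * (1 - exp(-2 theta t)) / (2 theta).
With theta = 4, sigma = 6, x_0 = -2/3:
  E[X_t] = -2/3 * exp(-4 t) = -2*exp(-4*t)/3
  Var(X_t) = (6)^2 * (1 - exp(-2*4 t)) / (2 * 4) = 9/2 - 9*exp(-8*t)/2.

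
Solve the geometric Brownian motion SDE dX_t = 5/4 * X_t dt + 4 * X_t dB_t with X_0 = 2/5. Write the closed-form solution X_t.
X_t = 2/5 * exp((-27/4) * t + (4) * B_t)

For GBM dX = mu X dt + sigma X dB with X_0 = x_0, apply Itô to Y = log X: dY = (mu - sigma^2/2) dt + sigma dB, so Y_t = log(x_0) + (mu - sigma^2/2) t + sigma B_t and hence X_t = x_0 * exp((mu - sigma^2/2) t + sigma B_t).
With mu = 5/4, sigma = 4, x_0 = 2/5, this gives:
  X_t = 2/5 * exp((-27/4) * t + (4) * B_t).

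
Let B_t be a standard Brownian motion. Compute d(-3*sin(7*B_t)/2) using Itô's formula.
d(-3*sin(7*B_t)/2) = (147*sin(7*B_t)/4) dt + (-21*cos(7*B_t)/2) dB_t

Itô's formula for f(B_t) gives d f(B_t) = f'(B_t) dB_t + (1/2) f''(B_t) dt. Compute derivatives of f(x) = -3*sin(7*x)/2:
  f'(x)  = -21*cos(7*x)/2
  f''(x) = 147*sin(7*x)/2
Substitute x = B_t and multiply the f'' term by 1/2:
  drift     = (1/2) * (147*sin(7*x)/2) evaluated at B_t = 147*sin(7*B_t)/4
  diffusion = (-21*cos(7*x)/2) evaluated at B_t = -21*cos(7*B_t)/2
Therefore d(-3*sin(7*B_t)/2) = (147*sin(7*B_t)/4) dt + (-21*cos(7*B_t)/2) dB_t.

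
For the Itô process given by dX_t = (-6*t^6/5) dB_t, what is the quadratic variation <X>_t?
<X>_t = 36*t^13/325

For an Itô process dX_t = a(t) dt + b(t) dB_t, the quadratic variation is <X>_t = int_0^t b(s)^2 ds (the drift term does not contribute). Here b(s) = -6*s^6/5, so
  b(s)^2 = 36*s^12/25.
Integrating from 0 to t:
  <X>_t = int_0^t (36*s^12/25) ds = 36*t^13/325.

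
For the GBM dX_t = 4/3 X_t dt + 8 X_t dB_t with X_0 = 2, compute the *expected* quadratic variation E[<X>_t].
E[<X>_t] = 96*exp(200*t/3)/25 - 96/25

<X>_t = int_0^t (8 * X_s)^2 ds. Taking expectation inside the integral: E[<X>_t] = 8^2 * int_0^t E[X_s^2] ds. For GBM, E[X_s^2] = x_0^2 * exp((2 mu + sigma^2) s). Integrating:
  E[<X>_t] = 8^2 * 2^2 * (exp((2*(4/3) + 8^2) t) - 1) / (2*(4/3) + 8^2)
           = 8^2 * 2^2 * (exp((200/3) t) - 1) / (200/3) = 96*exp(200*t/3)/25 - 96/25.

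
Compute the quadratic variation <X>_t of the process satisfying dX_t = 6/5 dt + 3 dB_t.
<X>_t = 9*t

For an Itô process dX_t = a(t) dt + b(t) dB_t, the quadratic variation is <X>_t = int_0^t b(s)^2 ds (the drift term does not contribute). Here b(s) = 3, so
  b(s)^2 = 9.
Integrating from 0 to t:
  <X>_t = int_0^t (9) ds = 9*t.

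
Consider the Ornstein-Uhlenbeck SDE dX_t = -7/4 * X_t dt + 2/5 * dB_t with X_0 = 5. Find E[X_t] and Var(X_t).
E[X_t] = 5*exp(-7*t/4); Var(X_t) = 8/175 - 8*exp(-7*t/2)/175

The OU SDE dX = -theta X dt + sigma dB admits the integrating factor exp(theta t): d(exp(theta t) X_t) = sigma exp(theta t) dB_t. Integrating from 0 to t:
  X_t = x_0 * exp(-theta t) + sigma * int_0^t exp(-theta (t-s)) dB_s.
The Itô integral has mean 0 and (by the Itô isometry) variance sigma^2 * int_0^t exp(-2 theta (t - s)) ds = sigma^2 * (1 - exp(-2 theta t)) / (2 theta).
With theta = 7/4, sigma = 2/5, x_0 = 5:
  E[X_t] = 5 * exp(-7/4 t) = 5*exp(-7*t/4)
  Var(X_t) = (2/5)^2 * (1 - exp(-2*7/4 t)) / (2 * 7/4) = 8/175 - 8*exp(-7*t/2)/175.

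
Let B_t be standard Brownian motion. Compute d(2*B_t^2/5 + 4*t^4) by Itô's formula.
d(2*B_t^2/5 + 4*t^4) = (16*t^3 + 2/5) dt + (4*B_t/5) dB_t

Itô's formula for f(t, x): d f(t, B_t) = (f_t + (1/2) f_xx) dt + f_x dB_t. Compute partials of f(t, x) = 4*t^4 + 2*x^2/5:
  f_t(t,x)  = 16*t^3
  f_x(t,x)  = 4*x/5
  f_xx(t,x) = 4/5
Assemble drift = f_t + (1/2) f_xx = 16*t^3 + 2/5 and diffusion = f_x = 4*x/5. Substituting x = B_t:
  d(2*B_t^2/5 + 4*t^4) = (16*t^3 + 2/5) dt + (4*B_t/5) dB_t.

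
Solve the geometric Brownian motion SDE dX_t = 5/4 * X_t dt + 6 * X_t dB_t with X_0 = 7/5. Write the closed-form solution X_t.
X_t = 7/5 * exp((-67/4) * t + (6) * B_t)

For GBM dX = mu X dt + sigma X dB with X_0 = x_0, apply Itô to Y = log X: dY = (mu - sigma^2/2) dt + sigma dB, so Y_t = log(x_0) + (mu - sigma^2/2) t + sigma B_t and hence X_t = x_0 * exp((mu - sigma^2/2) t + sigma B_t).
With mu = 5/4, sigma = 6, x_0 = 7/5, this gives:
  X_t = 7/5 * exp((-67/4) * t + (6) * B_t).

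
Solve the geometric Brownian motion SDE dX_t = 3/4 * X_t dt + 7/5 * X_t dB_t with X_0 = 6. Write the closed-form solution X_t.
X_t = 6 * exp((-23/100) * t + (7/5) * B_t)

For GBM dX = mu X dt + sigma X dB with X_0 = x_0, apply Itô to Y = log X: dY = (mu - sigma^2/2) dt + sigma dB, so Y_t = log(x_0) + (mu - sigma^2/2) t + sigma B_t and hence X_t = x_0 * exp((mu - sigma^2/2) t + sigma B_t).
With mu = 3/4, sigma = 7/5, x_0 = 6, this gives:
  X_t = 6 * exp((-23/100) * t + (7/5) * B_t).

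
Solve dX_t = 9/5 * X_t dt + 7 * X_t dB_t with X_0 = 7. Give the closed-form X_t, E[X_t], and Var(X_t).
X_t = 7 * exp((-227/10) t + (7) B_t); E[X_t] = 7*exp(9*t/5); Var(X_t) = 49*(exp(49*t) - 1)*exp(18*t/5)

For GBM dX = mu X dt + sigma X dB with X_0 = x_0, apply Itô to Y = log X: dY = (mu - sigma^2/2) dt + sigma dB, so Y_t = log(x_0) + (mu - sigma^2/2) t + sigma B_t and hence X_t = x_0 * exp((mu - sigma^2/2) t + sigma B_t).
With mu = 9/5, sigma = 7, x_0 = 7, this gives:
  X_t = 7 * exp((-227/10) * t + (7) * B_t).
Since sigma*B_t ~ Normal(0, sigma^2 t), E[exp(sigma*B_t)] = exp(sigma^2 t / 2); so E[X_t] = x_0 * exp((mu - sigma^2/2) t) * exp(sigma^2 t / 2) = x_0 * exp(mu t) = 7*exp(9*t/5).
Var(X_t) = E[X_t^2] - (E[X_t])^2 = x_0^2 * exp(2 mu t) * (exp(sigma^2 t) - 1) = 49*(exp(49*t) - 1)*exp(18*t/5).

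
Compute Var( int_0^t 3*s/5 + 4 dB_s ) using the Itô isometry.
Var = t*(3*t^2 + 60*t + 400)/25

The Itô integral of a deterministic integrand f(s) has mean 0 because each increment f(s) * (B_{s+ds} - B_s) has mean 0. By the Itô isometry:
  Var( int_0^t f(s) dB_s ) = E[ (int_0^t f(s) dB_s)^2 ] = int_0^t f(s)^2 ds.
Here f(s) = 3*s/5 + 4, so f(s)^2 = (3*s + 20)^2/25. Integrate:
  int_0^t ((3*s + 20)^2/25) ds = t*(3*t^2 + 60*t + 400)/25.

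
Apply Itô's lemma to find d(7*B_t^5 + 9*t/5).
d(7*B_t^5 + 9*t/5) = (70*B_t^3 + 9/5) dt + (35*B_t^4) dB_t

Itô's formula for f(t, x): d f(t, B_t) = (f_t + (1/2) f_xx) dt + f_x dB_t. Compute partials of f(t, x) = 9*t/5 + 7*x^5:
  f_t(t,x)  = 9/5
  f_x(t,x)  = 35*x^4
  f_xx(t,x) = 140*x^3
Assemble drift = f_t + (1/2) f_xx = 70*x^3 + 9/5 and diffusion = f_x = 35*x^4. Substituting x = B_t:
  d(7*B_t^5 + 9*t/5) = (70*B_t^3 + 9/5) dt + (35*B_t^4) dB_t.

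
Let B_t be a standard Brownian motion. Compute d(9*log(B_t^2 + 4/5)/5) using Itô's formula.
d(9*log(B_t^2 + 4/5)/5) = (9*(4 - 5*B_t^2)/(5*B_t^2 + 4)^2) dt + (18*B_t/(5*B_t^2 + 4)) dB_t

Itô's formula for f(B_t) gives d f(B_t) = f'(B_t) dB_t + (1/2) f''(B_t) dt. Compute derivatives of f(x) = 9*log(x^2 + 4/5)/5:
  f'(x)  = 18*x/(5*x^2 + 4)
  f''(x) = 18*(4 - 5*x^2)/(5*x^2 + 4)^2
Substitute x = B_t and multiply the f'' term by 1/2:
  drift     = (1/2) * (18*(4 - 5*x^2)/(5*x^2 + 4)^2) evaluated at B_t = 9*(4 - 5*B_t^2)/(5*B_t^2 + 4)^2
  diffusion = (18*x/(5*x^2 + 4)) evaluated at B_t = 18*B_t/(5*B_t^2 + 4)
Therefore d(9*log(B_t^2 + 4/5)/5) = (9*(4 - 5*B_t^2)/(5*B_t^2 + 4)^2) dt + (18*B_t/(5*B_t^2 + 4)) dB_t.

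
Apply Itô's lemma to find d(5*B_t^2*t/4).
d(5*B_t^2*t/4) = (5*B_t^2/4 + 5*t/4) dt + (5*B_t*t/2) dB_t

Itô's formula for f(t, x): d f(t, B_t) = (f_t + (1/2) f_xx) dt + f_x dB_t. Compute partials of f(t, x) = 5*t*x^2/4:
  f_t(t,x)  = 5*x^2/4
  f_x(t,x)  = 5*t*x/2
  f_xx(t,x) = 5*t/2
Assemble drift = f_t + (1/2) f_xx = 5*t/4 + 5*x^2/4 and diffusion = f_x = 5*t*x/2. Substituting x = B_t:
  d(5*B_t^2*t/4) = (5*B_t^2/4 + 5*t/4) dt + (5*B_t*t/2) dB_t.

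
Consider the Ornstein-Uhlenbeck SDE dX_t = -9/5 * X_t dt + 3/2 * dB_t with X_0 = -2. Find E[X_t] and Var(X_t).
E[X_t] = -2*exp(-9*t/5); Var(X_t) = 5/8 - 5*exp(-18*t/5)/8

The OU SDE dX = -theta X dt + sigma dB admits the integrating factor exp(theta t): d(exp(theta t) X_t) = sigma exp(theta t) dB_t. Integrating from 0 to t:
  X_t = x_0 * exp(-theta t) + sigma * int_0^t exp(-theta (t-s)) dB_s.
The Itô integral has mean 0 and (by the Itô isometry) variance sigma^2 * int_0^t exp(-2 theta (t - s)) ds = sigma^2 * (1 - exp(-2 theta t)) / (2 theta).
With theta = 9/5, sigma = 3/2, x_0 = -2:
  E[X_t] = -2 * exp(-9/5 t) = -2*exp(-9*t/5)
  Var(X_t) = (3/2)^2 * (1 - exp(-2*9/5 t)) / (2 * 9/5) = 5/8 - 5*exp(-18*t/5)/8.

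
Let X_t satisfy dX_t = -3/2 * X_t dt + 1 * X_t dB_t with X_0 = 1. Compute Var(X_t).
Var(X_t) = (exp(t) - 1)*exp(-3*t)

For GBM dX = mu X dt + sigma X dB with X_0 = x_0, apply Itô to Y = log X: dY = (mu - sigma^2/2) dt + sigma dB, so Y_t = log(x_0) + (mu - sigma^2/2) t + sigma B_t and hence X_t = x_0 * exp((mu - sigma^2/2) t + sigma B_t).
With mu = -3/2, sigma = 1, x_0 = 1, this gives:
  X_t = 1 * exp((-2) * t + (1) * B_t).
Since sigma*B_t ~ Normal(0, sigma^2 t), E[exp(sigma*B_t)] = exp(sigma^2 t / 2); so E[X_t] = x_0 * exp((mu - sigma^2/2) t) * exp(sigma^2 t / 2) = x_0 * exp(mu t) = exp(-3*t/2).
Var(X_t) = E[X_t^2] - (E[X_t])^2 = x_0^2 * exp(2 mu t) * (exp(sigma^2 t) - 1) = (exp(t) - 1)*exp(-3*t).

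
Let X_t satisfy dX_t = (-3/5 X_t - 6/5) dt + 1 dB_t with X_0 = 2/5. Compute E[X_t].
E[X_t] = -2 + 12*exp(-3*t/5)/5

Taking expectations and using E[dB_t] = 0, the mean m(t) = E[X_t] satisfies the ODE m'(t) = a m(t) + b with m(0) = x_0. With a = -3/5, b = -6/5, x_0 = 2/5, the solution is
  m(t) = x_0 * exp(a t) + (b/a) * (exp(a t) - 1)
       = (2/5) * exp((-3/5) t) + ((-6/5)/(-3/5)) * (exp((-3/5) t) - 1)
       = -2 + 12*exp(-3*t/5)/5.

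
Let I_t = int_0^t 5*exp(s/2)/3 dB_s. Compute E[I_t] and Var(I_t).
E[I_t] = 0; Var(I_t) = 25*exp(t)/9 - 25/9

The Itô integral of a deterministic integrand f(s) has mean 0 because each increment f(s) * (B_{s+ds} - B_s) has mean 0. By the Itô isometry:
  Var( int_0^t f(s) dB_s ) = E[ (int_0^t f(s) dB_s)^2 ] = int_0^t f(s)^2 ds.
Here f(s) = 5*exp(s/2)/3, so f(s)^2 = 25*exp(s)/9. Integrate:
  int_0^t (25*exp(s)/9) ds = 25*exp(t)/9 - 25/9.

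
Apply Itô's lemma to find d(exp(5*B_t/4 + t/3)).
d(exp(5*B_t/4 + t/3)) = (107*exp(5*B_t/4 + t/3)/96) dt + (5*exp(5*B_t/4 + t/3)/4) dB_t

Itô's formula for f(t, x): d f(t, B_t) = (f_t + (1/2) f_xx) dt + f_x dB_t. Compute partials of f(t, x) = exp(t/3 + 5*x/4):
  f_t(t,x)  = exp(t/3 + 5*x/4)/3
  f_x(t,x)  = 5*exp(t/3 + 5*x/4)/4
  f_xx(t,x) = 25*exp(t/3 + 5*x/4)/16
Assemble drift = f_t + (1/2) f_xx = 107*exp(t/3 + 5*x/4)/96 and diffusion = f_x = 5*exp(t/3 + 5*x/4)/4. Substituting x = B_t:
  d(exp(5*B_t/4 + t/3)) = (107*exp(5*B_t/4 + t/3)/96) dt + (5*exp(5*B_t/4 + t/3)/4) dB_t.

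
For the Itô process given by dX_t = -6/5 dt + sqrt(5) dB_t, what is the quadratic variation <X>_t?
<X>_t = 5*t

For an Itô process dX_t = a(t) dt + b(t) dB_t, the quadratic variation is <X>_t = int_0^t b(s)^2 ds (the drift term does not contribute). Here b(s) = sqrt(5), so
  b(s)^2 = 5.
Integrating from 0 to t:
  <X>_t = int_0^t (5) ds = 5*t.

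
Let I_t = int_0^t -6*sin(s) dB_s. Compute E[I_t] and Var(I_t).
E[I_t] = 0; Var(I_t) = 18*t - 9*sin(2*t)

The Itô integral of a deterministic integrand f(s) has mean 0 because each increment f(s) * (B_{s+ds} - B_s) has mean 0. By the Itô isometry:
  Var( int_0^t f(s) dB_s ) = E[ (int_0^t f(s) dB_s)^2 ] = int_0^t f(s)^2 ds.
Here f(s) = -6*sin(s), so f(s)^2 = 36*sin(s)^2. Integrate:
  int_0^t (36*sin(s)^2) ds = 18*t - 9*sin(2*t).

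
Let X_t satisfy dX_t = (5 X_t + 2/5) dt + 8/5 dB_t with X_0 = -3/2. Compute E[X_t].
E[X_t] = -71*exp(5*t)/50 - 2/25

Taking expectations and using E[dB_t] = 0, the mean m(t) = E[X_t] satisfies the ODE m'(t) = a m(t) + b with m(0) = x_0. With a = 5, b = 2/5, x_0 = -3/2, the solution is
  m(t) = x_0 * exp(a t) + (b/a) * (exp(a t) - 1)
       = (-3/2) * exp(5 t) + ((2/5)/5) * (exp(5 t) - 1)
       = -71*exp(5*t)/50 - 2/25.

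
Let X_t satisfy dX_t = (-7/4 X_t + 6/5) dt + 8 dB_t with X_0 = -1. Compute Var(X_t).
Var(X_t) = 128/7 - 128*exp(-7*t/2)/7

The variance V(t) = Var(X_t) satisfies V'(t) = 2 a V(t) + c^2 with V(0) = 0 (drift coefficient is linear in X, diffusion is constant). With a = -7/4, c = 8, the solution is
  V(t) = (c^2 / (2 a)) * (exp(2 a t) - 1)
       = (8^2 / (2*(-7/4))) * (exp((-7/2) t) - 1)
       = 128/7 - 128*exp(-7*t/2)/7.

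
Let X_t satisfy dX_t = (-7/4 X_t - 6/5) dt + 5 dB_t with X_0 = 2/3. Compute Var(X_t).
Var(X_t) = 50/7 - 50*exp(-7*t/2)/7

The variance V(t) = Var(X_t) satisfies V'(t) = 2 a V(t) + c^2 with V(0) = 0 (drift coefficient is linear in X, diffusion is constant). With a = -7/4, c = 5, the solution is
  V(t) = (c^2 / (2 a)) * (exp(2 a t) - 1)
       = (5^2 / (2*(-7/4))) * (exp((-7/2) t) - 1)
       = 50/7 - 50*exp(-7*t/2)/7.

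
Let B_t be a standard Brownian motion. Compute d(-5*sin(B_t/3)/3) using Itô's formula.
d(-5*sin(B_t/3)/3) = (5*sin(B_t/3)/54) dt + (-5*cos(B_t/3)/9) dB_t

Itô's formula for f(B_t) gives d f(B_t) = f'(B_t) dB_t + (1/2) f''(B_t) dt. Compute derivatives of f(x) = -5*sin(x/3)/3:
  f'(x)  = -5*cos(x/3)/9
  f''(x) = 5*sin(x/3)/27
Substitute x = B_t and multiply the f'' term by 1/2:
  drift     = (1/2) * (5*sin(x/3)/27) evaluated at B_t = 5*sin(B_t/3)/54
  diffusion = (-5*cos(x/3)/9) evaluated at B_t = -5*cos(B_t/3)/9
Therefore d(-5*sin(B_t/3)/3) = (5*sin(B_t/3)/54) dt + (-5*cos(B_t/3)/9) dB_t.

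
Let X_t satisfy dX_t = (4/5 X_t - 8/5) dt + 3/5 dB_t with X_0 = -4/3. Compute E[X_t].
E[X_t] = 2 - 10*exp(4*t/5)/3

Taking expectations and using E[dB_t] = 0, the mean m(t) = E[X_t] satisfies the ODE m'(t) = a m(t) + b with m(0) = x_0. With a = 4/5, b = -8/5, x_0 = -4/3, the solution is
  m(t) = x_0 * exp(a t) + (b/a) * (exp(a t) - 1)
       = (-4/3) * exp((4/5) t) + ((-8/5)/(4/5)) * (exp((4/5) t) - 1)
       = 2 - 10*exp(4*t/5)/3.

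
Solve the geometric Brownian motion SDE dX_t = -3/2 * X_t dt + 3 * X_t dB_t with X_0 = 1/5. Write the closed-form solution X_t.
X_t = 1/5 * exp((-6) * t + (3) * B_t)

For GBM dX = mu X dt + sigma X dB with X_0 = x_0, apply Itô to Y = log X: dY = (mu - sigma^2/2) dt + sigma dB, so Y_t = log(x_0) + (mu - sigma^2/2) t + sigma B_t and hence X_t = x_0 * exp((mu - sigma^2/2) t + sigma B_t).
With mu = -3/2, sigma = 3, x_0 = 1/5, this gives:
  X_t = 1/5 * exp((-6) * t + (3) * B_t).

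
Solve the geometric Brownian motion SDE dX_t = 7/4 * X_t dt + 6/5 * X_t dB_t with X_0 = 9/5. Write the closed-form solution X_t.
X_t = 9/5 * exp((103/100) * t + (6/5) * B_t)

For GBM dX = mu X dt + sigma X dB with X_0 = x_0, apply Itô to Y = log X: dY = (mu - sigma^2/2) dt + sigma dB, so Y_t = log(x_0) + (mu - sigma^2/2) t + sigma B_t and hence X_t = x_0 * exp((mu - sigma^2/2) t + sigma B_t).
With mu = 7/4, sigma = 6/5, x_0 = 9/5, this gives:
  X_t = 9/5 * exp((103/100) * t + (6/5) * B_t).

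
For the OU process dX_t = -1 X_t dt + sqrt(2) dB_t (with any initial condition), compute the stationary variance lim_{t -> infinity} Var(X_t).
lim Var(X_t) = 1

The OU SDE dX = -theta X dt + sigma dB admits the integrating factor exp(theta t): d(exp(theta t) X_t) = sigma exp(theta t) dB_t. Integrating from 0 to t gives X_t = x_0 * exp(-theta t) + sigma * int_0^t exp(-theta (t-s)) dB_s for any initial x_0. The Itô integral has variance (by the Itô isometry) sigma^2 * int_0^t exp(-2 theta (t - s)) ds = sigma^2 * (1 - exp(-2 theta t)) / (2 theta), independent of x_0.
With theta = 1, sigma = sqrt(2):
  Var(X_t) = (sqrt(2))^2 * (1 - exp(-2*1 t)) / (2 * 1) = 1 - exp(-2*t).
As t -> infinity, exp(-2*1 t) -> 0, so the stationary variance is sigma^2 / (2 theta) = 1.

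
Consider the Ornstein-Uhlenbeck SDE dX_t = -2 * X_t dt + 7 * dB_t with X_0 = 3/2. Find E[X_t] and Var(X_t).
E[X_t] = 3*exp(-2*t)/2; Var(X_t) = 49/4 - 49*exp(-4*t)/4

The OU SDE dX = -theta X dt + sigma dB admits the integrating factor exp(theta t): d(exp(theta t) X_t) = sigma exp(theta t) dB_t. Integrating from 0 to t:
  X_t = x_0 * exp(-theta t) + sigma * int_0^t exp(-theta (t-s)) dB_s.
The Itô integral has mean 0 and (by the Itô isometry) variance sigma^2 * int_0^t exp(-2 theta (t - s)) ds = sigma^2 * (1 - exp(-2 theta t)) / (2 theta).
With theta = 2, sigma = 7, x_0 = 3/2:
  E[X_t] = 3/2 * exp(-2 t) = 3*exp(-2*t)/2
  Var(X_t) = (7)^2 * (1 - exp(-2*2 t)) / (2 * 2) = 49/4 - 49*exp(-4*t)/4.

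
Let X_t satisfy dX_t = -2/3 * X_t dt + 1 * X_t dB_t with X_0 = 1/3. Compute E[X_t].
E[X_t] = exp(-2*t/3)/3

For GBM dX = mu X dt + sigma X dB with X_0 = x_0, apply Itô to Y = log X: dY = (mu - sigma^2/2) dt + sigma dB, so Y_t = log(x_0) + (mu - sigma^2/2) t + sigma B_t and hence X_t = x_0 * exp((mu - sigma^2/2) t + sigma B_t).
With mu = -2/3, sigma = 1, x_0 = 1/3, this gives:
  X_t = 1/3 * exp((-7/6) * t + (1) * B_t).
Since sigma*B_t ~ Normal(0, sigma^2 t), E[exp(sigma*B_t)] = exp(sigma^2 t / 2); so E[X_t] = x_0 * exp((mu - sigma^2/2) t) * exp(sigma^2 t / 2) = x_0 * exp(mu t) = exp(-2*t/3)/3.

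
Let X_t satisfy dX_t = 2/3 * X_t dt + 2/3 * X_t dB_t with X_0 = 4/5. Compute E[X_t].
E[X_t] = 4*exp(2*t/3)/5

For GBM dX = mu X dt + sigma X dB with X_0 = x_0, apply Itô to Y = log X: dY = (mu - sigma^2/2) dt + sigma dB, so Y_t = log(x_0) + (mu - sigma^2/2) t + sigma B_t and hence X_t = x_0 * exp((mu - sigma^2/2) t + sigma B_t).
With mu = 2/3, sigma = 2/3, x_0 = 4/5, this gives:
  X_t = 4/5 * exp((4/9) * t + (2/3) * B_t).
Since sigma*B_t ~ Normal(0, sigma^2 t), E[exp(sigma*B_t)] = exp(sigma^2 t / 2); so E[X_t] = x_0 * exp((mu - sigma^2/2) t) * exp(sigma^2 t / 2) = x_0 * exp(mu t) = 4*exp(2*t/3)/5.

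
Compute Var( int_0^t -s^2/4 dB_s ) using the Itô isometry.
Var = t^5/80

The Itô integral of a deterministic integrand f(s) has mean 0 because each increment f(s) * (B_{s+ds} - B_s) has mean 0. By the Itô isometry:
  Var( int_0^t f(s) dB_s ) = E[ (int_0^t f(s) dB_s)^2 ] = int_0^t f(s)^2 ds.
Here f(s) = -s^2/4, so f(s)^2 = s^4/16. Integrate:
  int_0^t (s^4/16) ds = t^5/80.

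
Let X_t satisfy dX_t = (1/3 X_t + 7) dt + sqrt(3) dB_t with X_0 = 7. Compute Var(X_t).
Var(X_t) = 9*exp(2*t/3)/2 - 9/2

The variance V(t) = Var(X_t) satisfies V'(t) = 2 a V(t) + c^2 with V(0) = 0 (drift coefficient is linear in X, diffusion is constant). With a = 1/3, c = sqrt(3), the solution is
  V(t) = (c^2 / (2 a)) * (exp(2 a t) - 1)
       = (sqrt(3)^2 / (2*(1/3))) * (exp((2/3) t) - 1)
       = 9*exp(2*t/3)/2 - 9/2.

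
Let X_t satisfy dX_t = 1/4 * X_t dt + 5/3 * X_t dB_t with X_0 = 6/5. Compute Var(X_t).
Var(X_t) = 36*(exp(25*t/9) - 1)*exp(t/2)/25

For GBM dX = mu X dt + sigma X dB with X_0 = x_0, apply Itô to Y = log X: dY = (mu - sigma^2/2) dt + sigma dB, so Y_t = log(x_0) + (mu - sigma^2/2) t + sigma B_t and hence X_t = x_0 * exp((mu - sigma^2/2) t + sigma B_t).
With mu = 1/4, sigma = 5/3, x_0 = 6/5, this gives:
  X_t = 6/5 * exp((-41/36) * t + (5/3) * B_t).
Since sigma*B_t ~ Normal(0, sigma^2 t), E[exp(sigma*B_t)] = exp(sigma^2 t / 2); so E[X_t] = x_0 * exp((mu - sigma^2/2) t) * exp(sigma^2 t / 2) = x_0 * exp(mu t) = 6*exp(t/4)/5.
Var(X_t) = E[X_t^2] - (E[X_t])^2 = x_0^2 * exp(2 mu t) * (exp(sigma^2 t) - 1) = 36*(exp(25*t/9) - 1)*exp(t/2)/25.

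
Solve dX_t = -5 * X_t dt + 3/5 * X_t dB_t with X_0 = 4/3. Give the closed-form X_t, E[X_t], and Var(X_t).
X_t = 4/3 * exp((-259/50) t + (3/5) B_t); E[X_t] = 4*exp(-5*t)/3; Var(X_t) = (16*exp(9*t/25) - 16)*exp(-10*t)/9

For GBM dX = mu X dt + sigma X dB with X_0 = x_0, apply Itô to Y = log X: dY = (mu - sigma^2/2) dt + sigma dB, so Y_t = log(x_0) + (mu - sigma^2/2) t + sigma B_t and hence X_t = x_0 * exp((mu - sigma^2/2) t + sigma B_t).
With mu = -5, sigma = 3/5, x_0 = 4/3, this gives:
  X_t = 4/3 * exp((-259/50) * t + (3/5) * B_t).
Since sigma*B_t ~ Normal(0, sigma^2 t), E[exp(sigma*B_t)] = exp(sigma^2 t / 2); so E[X_t] = x_0 * exp((mu - sigma^2/2) t) * exp(sigma^2 t / 2) = x_0 * exp(mu t) = 4*exp(-5*t)/3.
Var(X_t) = E[X_t^2] - (E[X_t])^2 = x_0^2 * exp(2 mu t) * (exp(sigma^2 t) - 1) = (16*exp(9*t/25) - 16)*exp(-10*t)/9.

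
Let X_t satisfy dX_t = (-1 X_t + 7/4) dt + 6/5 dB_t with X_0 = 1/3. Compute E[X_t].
E[X_t] = 7/4 - 17*exp(-t)/12

Taking expectations and using E[dB_t] = 0, the mean m(t) = E[X_t] satisfies the ODE m'(t) = a m(t) + b with m(0) = x_0. With a = -1, b = 7/4, x_0 = 1/3, the solution is
  m(t) = x_0 * exp(a t) + (b/a) * (exp(a t) - 1)
       = (1/3) * exp((-1) t) + ((7/4)/(-1)) * (exp((-1) t) - 1)
       = 7/4 - 17*exp(-t)/12.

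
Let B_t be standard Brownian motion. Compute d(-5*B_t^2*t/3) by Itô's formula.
d(-5*B_t^2*t/3) = (-5*B_t^2/3 - 5*t/3) dt + (-10*B_t*t/3) dB_t

Itô's formula for f(t, x): d f(t, B_t) = (f_t + (1/2) f_xx) dt + f_x dB_t. Compute partials of f(t, x) = -5*t*x^2/3:
  f_t(t,x)  = -5*x^2/3
  f_x(t,x)  = -10*t*x/3
  f_xx(t,x) = -10*t/3
Assemble drift = f_t + (1/2) f_xx = -5*t/3 - 5*x^2/3 and diffusion = f_x = -10*t*x/3. Substituting x = B_t:
  d(-5*B_t^2*t/3) = (-5*B_t^2/3 - 5*t/3) dt + (-10*B_t*t/3) dB_t.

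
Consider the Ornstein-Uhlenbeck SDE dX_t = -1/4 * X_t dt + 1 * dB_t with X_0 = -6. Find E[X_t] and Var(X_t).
E[X_t] = -6*exp(-t/4); Var(X_t) = 2 - 2*exp(-t/2)

The OU SDE dX = -theta X dt + sigma dB admits the integrating factor exp(theta t): d(exp(theta t) X_t) = sigma exp(theta t) dB_t. Integrating from 0 to t:
  X_t = x_0 * exp(-theta t) + sigma * int_0^t exp(-theta (t-s)) dB_s.
The Itô integral has mean 0 and (by the Itô isometry) variance sigma^2 * int_0^t exp(-2 theta (t - s)) ds = sigma^2 * (1 - exp(-2 theta t)) / (2 theta).
With theta = 1/4, sigma = 1, x_0 = -6:
  E[X_t] = -6 * exp(-1/4 t) = -6*exp(-t/4)
  Var(X_t) = (1)^2 * (1 - exp(-2*1/4 t)) / (2 * 1/4) = 2 - 2*exp(-t/2).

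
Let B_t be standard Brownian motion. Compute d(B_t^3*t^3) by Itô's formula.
d(B_t^3*t^3) = (3*B_t*t^2*(B_t^2 + t)) dt + (3*B_t^2*t^3) dB_t

Itô's formula for f(t, x): d f(t, B_t) = (f_t + (1/2) f_xx) dt + f_x dB_t. Compute partials of f(t, x) = t^3*x^3:
  f_t(t,x)  = 3*t^2*x^3
  f_x(t,x)  = 3*t^3*x^2
  f_xx(t,x) = 6*t^3*x
Assemble drift = f_t + (1/2) f_xx = 3*t^2*x*(t + x^2) and diffusion = f_x = 3*t^3*x^2. Substituting x = B_t:
  d(B_t^3*t^3) = (3*B_t*t^2*(B_t^2 + t)) dt + (3*B_t^2*t^3) dB_t.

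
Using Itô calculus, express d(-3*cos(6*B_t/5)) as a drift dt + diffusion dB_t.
d(-3*cos(6*B_t/5)) = (54*cos(6*B_t/5)/25) dt + (18*sin(6*B_t/5)/5) dB_t

Itô's formula for f(B_t) gives d f(B_t) = f'(B_t) dB_t + (1/2) f''(B_t) dt. Compute derivatives of f(x) = -3*cos(6*x/5):
  f'(x)  = 18*sin(6*x/5)/5
  f''(x) = 108*cos(6*x/5)/25
Substitute x = B_t and multiply the f'' term by 1/2:
  drift     = (1/2) * (108*cos(6*x/5)/25) evaluated at B_t = 54*cos(6*B_t/5)/25
  diffusion = (18*sin(6*x/5)/5) evaluated at B_t = 18*sin(6*B_t/5)/5
Therefore d(-3*cos(6*B_t/5)) = (54*cos(6*B_t/5)/25) dt + (18*sin(6*B_t/5)/5) dB_t.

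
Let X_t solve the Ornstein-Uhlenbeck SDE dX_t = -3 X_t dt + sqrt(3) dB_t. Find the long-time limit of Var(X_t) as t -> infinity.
lim Var(X_t) = 1/2

The OU SDE dX = -theta X dt + sigma dB admits the integrating factor exp(theta t): d(exp(theta t) X_t) = sigma exp(theta t) dB_t. Integrating from 0 to t gives X_t = x_0 * exp(-theta t) + sigma * int_0^t exp(-theta (t-s)) dB_s for any initial x_0. The Itô integral has variance (by the Itô isometry) sigma^2 * int_0^t exp(-2 theta (t - s)) ds = sigma^2 * (1 - exp(-2 theta t)) / (2 theta), independent of x_0.
With theta = 3, sigma = sqrt(3):
  Var(X_t) = (sqrt(3))^2 * (1 - exp(-2*3 t)) / (2 * 3) = 1/2 - exp(-6*t)/2.
As t -> infinity, exp(-2*3 t) -> 0, so the stationary variance is sigma^2 / (2 theta) = 1/2.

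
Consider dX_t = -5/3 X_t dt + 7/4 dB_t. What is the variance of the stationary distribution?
lim Var(X_t) = 147/160

The OU SDE dX = -theta X dt + sigma dB admits the integrating factor exp(theta t): d(exp(theta t) X_t) = sigma exp(theta t) dB_t. Integrating from 0 to t gives X_t = x_0 * exp(-theta t) + sigma * int_0^t exp(-theta (t-s)) dB_s for any initial x_0. The Itô integral has variance (by the Itô isometry) sigma^2 * int_0^t exp(-2 theta (t - s)) ds = sigma^2 * (1 - exp(-2 theta t)) / (2 theta), independent of x_0.
With theta = 5/3, sigma = 7/4:
  Var(X_t) = (7/4)^2 * (1 - exp(-2*5/3 t)) / (2 * 5/3) = 147/160 - 147*exp(-10*t/3)/160.
As t -> infinity, exp(-2*5/3 t) -> 0, so the stationary variance is sigma^2 / (2 theta) = 147/160.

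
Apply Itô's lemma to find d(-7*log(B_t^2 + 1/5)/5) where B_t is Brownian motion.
d(-7*log(B_t^2 + 1/5)/5) = (7*(5*B_t^2 - 1)/(5*B_t^2 + 1)^2) dt + (-14*B_t/(5*B_t^2 + 1)) dB_t

Itô's formula for f(B_t) gives d f(B_t) = f'(B_t) dB_t + (1/2) f''(B_t) dt. Compute derivatives of f(x) = -7*log(x^2 + 1/5)/5:
  f'(x)  = -14*x/(5*x^2 + 1)
  f''(x) = 14*(5*x^2 - 1)/(5*x^2 + 1)^2
Substitute x = B_t and multiply the f'' term by 1/2:
  drift     = (1/2) * (14*(5*x^2 - 1)/(5*x^2 + 1)^2) evaluated at B_t = 7*(5*B_t^2 - 1)/(5*B_t^2 + 1)^2
  diffusion = (-14*x/(5*x^2 + 1)) evaluated at B_t = -14*B_t/(5*B_t^2 + 1)
Therefore d(-7*log(B_t^2 + 1/5)/5) = (7*(5*B_t^2 - 1)/(5*B_t^2 + 1)^2) dt + (-14*B_t/(5*B_t^2 + 1)) dB_t.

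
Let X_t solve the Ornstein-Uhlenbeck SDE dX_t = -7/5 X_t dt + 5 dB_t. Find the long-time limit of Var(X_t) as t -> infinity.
lim Var(X_t) = 125/14

The OU SDE dX = -theta X dt + sigma dB admits the integrating factor exp(theta t): d(exp(theta t) X_t) = sigma exp(theta t) dB_t. Integrating from 0 to t gives X_t = x_0 * exp(-theta t) + sigma * int_0^t exp(-theta (t-s)) dB_s for any initial x_0. The Itô integral has variance (by the Itô isometry) sigma^2 * int_0^t exp(-2 theta (t - s)) ds = sigma^2 * (1 - exp(-2 theta t)) / (2 theta), independent of x_0.
With theta = 7/5, sigma = 5:
  Var(X_t) = (5)^2 * (1 - exp(-2*7/5 t)) / (2 * 7/5) = 125/14 - 125*exp(-14*t/5)/14.
As t -> infinity, exp(-2*7/5 t) -> 0, so the stationary variance is sigma^2 / (2 theta) = 125/14.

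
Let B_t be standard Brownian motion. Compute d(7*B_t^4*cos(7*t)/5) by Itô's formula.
d(7*B_t^4*cos(7*t)/5) = (7*B_t^2*(-7*B_t^2*sin(7*t) + 6*cos(7*t))/5) dt + (28*B_t^3*cos(7*t)/5) dB_t

Itô's formula for f(t, x): d f(t, B_t) = (f_t + (1/2) f_xx) dt + f_x dB_t. Compute partials of f(t, x) = 7*x^4*cos(7*t)/5:
  f_t(t,x)  = -49*x^4*sin(7*t)/5
  f_x(t,x)  = 28*x^3*cos(7*t)/5
  f_xx(t,x) = 84*x^2*cos(7*t)/5
Assemble drift = f_t + (1/2) f_xx = 7*x^2*(-7*x^2*sin(7*t) + 6*cos(7*t))/5 and diffusion = f_x = 28*x^3*cos(7*t)/5. Substituting x = B_t:
  d(7*B_t^4*cos(7*t)/5) = (7*B_t^2*(-7*B_t^2*sin(7*t) + 6*cos(7*t))/5) dt + (28*B_t^3*cos(7*t)/5) dB_t.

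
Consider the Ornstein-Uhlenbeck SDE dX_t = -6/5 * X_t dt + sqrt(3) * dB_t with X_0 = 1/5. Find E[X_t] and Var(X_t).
E[X_t] = exp(-6*t/5)/5; Var(X_t) = 5/4 - 5*exp(-12*t/5)/4

The OU SDE dX = -theta X dt + sigma dB admits the integrating factor exp(theta t): d(exp(theta t) X_t) = sigma exp(theta t) dB_t. Integrating from 0 to t:
  X_t = x_0 * exp(-theta t) + sigma * int_0^t exp(-theta (t-s)) dB_s.
The Itô integral has mean 0 and (by the Itô isometry) variance sigma^2 * int_0^t exp(-2 theta (t - s)) ds = sigma^2 * (1 - exp(-2 theta t)) / (2 theta).
With theta = 6/5, sigma = sqrt(3), x_0 = 1/5:
  E[X_t] = 1/5 * exp(-6/5 t) = exp(-6*t/5)/5
  Var(X_t) = (sqrt(3))^2 * (1 - exp(-2*6/5 t)) / (2 * 6/5) = 5/4 - 5*exp(-12*t/5)/4.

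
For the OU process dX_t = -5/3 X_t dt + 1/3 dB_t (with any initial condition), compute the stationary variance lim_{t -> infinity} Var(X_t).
lim Var(X_t) = 1/30

The OU SDE dX = -theta X dt + sigma dB admits the integrating factor exp(theta t): d(exp(theta t) X_t) = sigma exp(theta t) dB_t. Integrating from 0 to t gives X_t = x_0 * exp(-theta t) + sigma * int_0^t exp(-theta (t-s)) dB_s for any initial x_0. The Itô integral has variance (by the Itô isometry) sigma^2 * int_0^t exp(-2 theta (t - s)) ds = sigma^2 * (1 - exp(-2 theta t)) / (2 theta), independent of x_0.
With theta = 5/3, sigma = 1/3:
  Var(X_t) = (1/3)^2 * (1 - exp(-2*5/3 t)) / (2 * 5/3) = 1/30 - exp(-10*t/3)/30.
As t -> infinity, exp(-2*5/3 t) -> 0, so the stationary variance is sigma^2 / (2 theta) = 1/30.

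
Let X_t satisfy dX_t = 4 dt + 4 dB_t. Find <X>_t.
<X>_t = 16*t

For an Itô process dX_t = a(t) dt + b(t) dB_t, the quadratic variation is <X>_t = int_0^t b(s)^2 ds (the drift term does not contribute). Here b(s) = 4, so
  b(s)^2 = 16.
Integrating from 0 to t:
  <X>_t = int_0^t (16) ds = 16*t.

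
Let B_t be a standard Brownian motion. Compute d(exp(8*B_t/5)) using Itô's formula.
d(exp(8*B_t/5)) = (32*exp(8*B_t/5)/25) dt + (8*exp(8*B_t/5)/5) dB_t

Itô's formula for f(B_t) gives d f(B_t) = f'(B_t) dB_t + (1/2) f''(B_t) dt. Compute derivatives of f(x) = exp(8*x/5):
  f'(x)  = 8*exp(8*x/5)/5
  f''(x) = 64*exp(8*x/5)/25
Substitute x = B_t and multiply the f'' term by 1/2:
  drift     = (1/2) * (64*exp(8*x/5)/25) evaluated at B_t = 32*exp(8*B_t/5)/25
  diffusion = (8*exp(8*x/5)/5) evaluated at B_t = 8*exp(8*B_t/5)/5
Therefore d(exp(8*B_t/5)) = (32*exp(8*B_t/5)/25) dt + (8*exp(8*B_t/5)/5) dB_t.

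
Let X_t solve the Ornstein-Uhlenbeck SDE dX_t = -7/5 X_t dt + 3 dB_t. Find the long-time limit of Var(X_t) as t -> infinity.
lim Var(X_t) = 45/14

The OU SDE dX = -theta X dt + sigma dB admits the integrating factor exp(theta t): d(exp(theta t) X_t) = sigma exp(theta t) dB_t. Integrating from 0 to t gives X_t = x_0 * exp(-theta t) + sigma * int_0^t exp(-theta (t-s)) dB_s for any initial x_0. The Itô integral has variance (by the Itô isometry) sigma^2 * int_0^t exp(-2 theta (t - s)) ds = sigma^2 * (1 - exp(-2 theta t)) / (2 theta), independent of x_0.
With theta = 7/5, sigma = 3:
  Var(X_t) = (3)^2 * (1 - exp(-2*7/5 t)) / (2 * 7/5) = 45/14 - 45*exp(-14*t/5)/14.
As t -> infinity, exp(-2*7/5 t) -> 0, so the stationary variance is sigma^2 / (2 theta) = 45/14.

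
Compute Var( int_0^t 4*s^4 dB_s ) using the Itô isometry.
Var = 16*t^9/9

The Itô integral of a deterministic integrand f(s) has mean 0 because each increment f(s) * (B_{s+ds} - B_s) has mean 0. By the Itô isometry:
  Var( int_0^t f(s) dB_s ) = E[ (int_0^t f(s) dB_s)^2 ] = int_0^t f(s)^2 ds.
Here f(s) = 4*s^4, so f(s)^2 = 16*s^8. Integrate:
  int_0^t (16*s^8) ds = 16*t^9/9.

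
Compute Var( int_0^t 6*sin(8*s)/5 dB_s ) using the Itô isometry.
Var = 18*t/25 - 9*sin(8*t)*cos(8*t)/100

The Itô integral of a deterministic integrand f(s) has mean 0 because each increment f(s) * (B_{s+ds} - B_s) has mean 0. By the Itô isometry:
  Var( int_0^t f(s) dB_s ) = E[ (int_0^t f(s) dB_s)^2 ] = int_0^t f(s)^2 ds.
Here f(s) = 6*sin(8*s)/5, so f(s)^2 = 36*sin(8*s)^2/25. Integrate:
  int_0^t (36*sin(8*s)^2/25) ds = 18*t/25 - 9*sin(8*t)*cos(8*t)/100.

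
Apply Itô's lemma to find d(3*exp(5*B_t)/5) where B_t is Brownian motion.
d(3*exp(5*B_t)/5) = (15*exp(5*B_t)/2) dt + (3*exp(5*B_t)) dB_t

Itô's formula for f(B_t) gives d f(B_t) = f'(B_t) dB_t + (1/2) f''(B_t) dt. Compute derivatives of f(x) = 3*exp(5*x)/5:
  f'(x)  = 3*exp(5*x)
  f''(x) = 15*exp(5*x)
Substitute x = B_t and multiply the f'' term by 1/2:
  drift     = (1/2) * (15*exp(5*x)) evaluated at B_t = 15*exp(5*B_t)/2
  diffusion = (3*exp(5*x)) evaluated at B_t = 3*exp(5*B_t)
Therefore d(3*exp(5*B_t)/5) = (15*exp(5*B_t)/2) dt + (3*exp(5*B_t)) dB_t.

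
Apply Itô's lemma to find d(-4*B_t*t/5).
d(-4*B_t*t/5) = (-4*B_t/5) dt + (-4*t/5) dB_t

Itô's formula for f(t, x): d f(t, B_t) = (f_t + (1/2) f_xx) dt + f_x dB_t. Compute partials of f(t, x) = -4*t*x/5:
  f_t(t,x)  = -4*x/5
  f_x(t,x)  = -4*t/5
  f_xx(t,x) = 0
Assemble drift = f_t + (1/2) f_xx = -4*x/5 and diffusion = f_x = -4*t/5. Substituting x = B_t:
  d(-4*B_t*t/5) = (-4*B_t/5) dt + (-4*t/5) dB_t.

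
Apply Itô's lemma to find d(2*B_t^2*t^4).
d(2*B_t^2*t^4) = (2*t^3*(4*B_t^2 + t)) dt + (4*B_t*t^4) dB_t

Itô's formula for f(t, x): d f(t, B_t) = (f_t + (1/2) f_xx) dt + f_x dB_t. Compute partials of f(t, x) = 2*t^4*x^2:
  f_t(t,x)  = 8*t^3*x^2
  f_x(t,x)  = 4*t^4*x
  f_xx(t,x) = 4*t^4
Assemble drift = f_t + (1/2) f_xx = 2*t^3*(t + 4*x^2) and diffusion = f_x = 4*t^4*x. Substituting x = B_t:
  d(2*B_t^2*t^4) = (2*t^3*(4*B_t^2 + t)) dt + (4*B_t*t^4) dB_t.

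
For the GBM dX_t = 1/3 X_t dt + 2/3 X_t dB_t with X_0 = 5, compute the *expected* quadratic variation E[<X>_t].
E[<X>_t] = 10*exp(10*t/9) - 10

<X>_t = int_0^t ((2/3) * X_s)^2 ds. Taking expectation inside the integral: E[<X>_t] = (2/3)^2 * int_0^t E[X_s^2] ds. For GBM, E[X_s^2] = x_0^2 * exp((2 mu + sigma^2) s). Integrating:
  E[<X>_t] = (2/3)^2 * 5^2 * (exp((2*(1/3) + (2/3)^2) t) - 1) / (2*(1/3) + (2/3)^2)
           = (2/3)^2 * 5^2 * (exp((10/9) t) - 1) / (10/9) = 10*exp(10*t/9) - 10.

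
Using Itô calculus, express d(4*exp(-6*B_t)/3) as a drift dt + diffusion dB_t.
d(4*exp(-6*B_t)/3) = (24*exp(-6*B_t)) dt + (-8*exp(-6*B_t)) dB_t

Itô's formula for f(B_t) gives d f(B_t) = f'(B_t) dB_t + (1/2) f''(B_t) dt. Compute derivatives of f(x) = 4*exp(-6*x)/3:
  f'(x)  = -8*exp(-6*x)
  f''(x) = 48*exp(-6*x)
Substitute x = B_t and multiply the f'' term by 1/2:
  drift     = (1/2) * (48*exp(-6*x)) evaluated at B_t = 24*exp(-6*B_t)
  diffusion = (-8*exp(-6*x)) evaluated at B_t = -8*exp(-6*B_t)
Therefore d(4*exp(-6*B_t)/3) = (24*exp(-6*B_t)) dt + (-8*exp(-6*B_t)) dB_t.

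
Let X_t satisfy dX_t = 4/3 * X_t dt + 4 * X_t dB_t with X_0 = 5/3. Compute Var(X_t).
Var(X_t) = 25*(exp(16*t) - 1)*exp(8*t/3)/9

For GBM dX = mu X dt + sigma X dB with X_0 = x_0, apply Itô to Y = log X: dY = (mu - sigma^2/2) dt + sigma dB, so Y_t = log(x_0) + (mu - sigma^2/2) t + sigma B_t and hence X_t = x_0 * exp((mu - sigma^2/2) t + sigma B_t).
With mu = 4/3, sigma = 4, x_0 = 5/3, this gives:
  X_t = 5/3 * exp((-20/3) * t + (4) * B_t).
Since sigma*B_t ~ Normal(0, sigma^2 t), E[exp(sigma*B_t)] = exp(sigma^2 t / 2); so E[X_t] = x_0 * exp((mu - sigma^2/2) t) * exp(sigma^2 t / 2) = x_0 * exp(mu t) = 5*exp(4*t/3)/3.
Var(X_t) = E[X_t^2] - (E[X_t])^2 = x_0^2 * exp(2 mu t) * (exp(sigma^2 t) - 1) = 25*(exp(16*t) - 1)*exp(8*t/3)/9.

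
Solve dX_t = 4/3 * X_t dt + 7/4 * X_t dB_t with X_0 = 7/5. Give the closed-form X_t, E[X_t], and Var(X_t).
X_t = 7/5 * exp((-19/96) t + (7/4) B_t); E[X_t] = 7*exp(4*t/3)/5; Var(X_t) = 49*(exp(49*t/16) - 1)*exp(8*t/3)/25

For GBM dX = mu X dt + sigma X dB with X_0 = x_0, apply Itô to Y = log X: dY = (mu - sigma^2/2) dt + sigma dB, so Y_t = log(x_0) + (mu - sigma^2/2) t + sigma B_t and hence X_t = x_0 * exp((mu - sigma^2/2) t + sigma B_t).
With mu = 4/3, sigma = 7/4, x_0 = 7/5, this gives:
  X_t = 7/5 * exp((-19/96) * t + (7/4) * B_t).
Since sigma*B_t ~ Normal(0, sigma^2 t), E[exp(sigma*B_t)] = exp(sigma^2 t / 2); so E[X_t] = x_0 * exp((mu - sigma^2/2) t) * exp(sigma^2 t / 2) = x_0 * exp(mu t) = 7*exp(4*t/3)/5.
Var(X_t) = E[X_t^2] - (E[X_t])^2 = x_0^2 * exp(2 mu t) * (exp(sigma^2 t) - 1) = 49*(exp(49*t/16) - 1)*exp(8*t/3)/25.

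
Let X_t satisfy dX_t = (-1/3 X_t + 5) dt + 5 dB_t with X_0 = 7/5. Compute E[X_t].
E[X_t] = 15 - 68*exp(-t/3)/5

Taking expectations and using E[dB_t] = 0, the mean m(t) = E[X_t] satisfies the ODE m'(t) = a m(t) + b with m(0) = x_0. With a = -1/3, b = 5, x_0 = 7/5, the solution is
  m(t) = x_0 * exp(a t) + (b/a) * (exp(a t) - 1)
       = (7/5) * exp((-1/3) t) + (5/(-1/3)) * (exp((-1/3) t) - 1)
       = 15 - 68*exp(-t/3)/5.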